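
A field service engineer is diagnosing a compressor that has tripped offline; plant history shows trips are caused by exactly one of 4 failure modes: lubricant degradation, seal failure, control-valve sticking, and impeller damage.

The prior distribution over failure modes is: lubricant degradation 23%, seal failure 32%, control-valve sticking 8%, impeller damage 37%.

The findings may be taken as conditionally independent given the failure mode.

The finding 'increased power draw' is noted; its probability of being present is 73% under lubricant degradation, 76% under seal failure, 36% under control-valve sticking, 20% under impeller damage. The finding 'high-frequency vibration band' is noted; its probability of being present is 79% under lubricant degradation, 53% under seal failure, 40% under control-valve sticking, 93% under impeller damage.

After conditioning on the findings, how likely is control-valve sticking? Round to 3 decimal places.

Multiply each prior by the joint likelihood of the evidence pattern:
  lubricant degradation: 0.23 × 0.73 × 0.79 = 0.13264
  seal failure: 0.32 × 0.76 × 0.53 = 0.1289
  control-valve sticking: 0.08 × 0.36 × 0.40 = 0.01152
  impeller damage: 0.37 × 0.20 × 0.93 = 0.06882
The unnormalized weights sum to 0.34188.
P(control-valve sticking | evidence) = 0.01152 / 0.34188 ≈ 0.034.

0.034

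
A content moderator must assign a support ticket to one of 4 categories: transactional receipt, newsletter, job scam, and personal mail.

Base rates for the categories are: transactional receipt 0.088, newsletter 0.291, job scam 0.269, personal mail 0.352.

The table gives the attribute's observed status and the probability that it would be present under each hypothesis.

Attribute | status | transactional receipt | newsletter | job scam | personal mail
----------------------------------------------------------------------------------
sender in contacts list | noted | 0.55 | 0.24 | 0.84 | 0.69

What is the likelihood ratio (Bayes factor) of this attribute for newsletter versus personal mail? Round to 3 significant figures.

Likelihood of this attribute under each hypothesis:
  newsletter: 0.24
  personal mail: 0.69
Bayes factor = 0.24 / 0.69 ≈ 0.348

0.348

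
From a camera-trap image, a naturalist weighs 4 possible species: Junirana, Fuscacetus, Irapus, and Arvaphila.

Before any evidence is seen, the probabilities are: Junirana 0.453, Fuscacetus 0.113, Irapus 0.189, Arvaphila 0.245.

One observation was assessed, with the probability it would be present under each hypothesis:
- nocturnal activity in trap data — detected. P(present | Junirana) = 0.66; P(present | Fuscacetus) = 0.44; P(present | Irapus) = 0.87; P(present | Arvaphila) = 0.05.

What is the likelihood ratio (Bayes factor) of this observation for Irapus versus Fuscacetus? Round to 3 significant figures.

1.98

The Bayes factor is the ratio of the two likelihoods.
  Irapus: 0.87
  Fuscacetus: 0.44
Bayes factor = 0.87 / 0.44 ≈ 1.98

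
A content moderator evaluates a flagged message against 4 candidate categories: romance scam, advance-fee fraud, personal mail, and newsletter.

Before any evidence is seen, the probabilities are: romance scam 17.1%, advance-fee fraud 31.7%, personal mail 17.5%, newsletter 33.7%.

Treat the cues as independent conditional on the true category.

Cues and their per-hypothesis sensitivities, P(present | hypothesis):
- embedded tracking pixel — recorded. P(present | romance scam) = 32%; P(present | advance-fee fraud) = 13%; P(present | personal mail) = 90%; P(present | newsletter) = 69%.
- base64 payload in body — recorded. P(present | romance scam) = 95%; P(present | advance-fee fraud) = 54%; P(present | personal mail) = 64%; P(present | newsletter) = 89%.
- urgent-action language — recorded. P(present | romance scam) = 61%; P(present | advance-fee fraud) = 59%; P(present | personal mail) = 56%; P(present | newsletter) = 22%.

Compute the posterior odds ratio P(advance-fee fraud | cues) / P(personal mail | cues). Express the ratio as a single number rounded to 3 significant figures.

The normalizing constant cancels in an odds ratio, so compute prior × likelihood for the two hypotheses only:
  advance-fee fraud: 0.317 × 0.13 × 0.54 × 0.59 = 0.01313
  personal mail: 0.175 × 0.90 × 0.64 × 0.56 = 0.056448
Odds(advance-fee fraud : personal mail) = 0.01313 / 0.056448 ≈ 0.233.

0.233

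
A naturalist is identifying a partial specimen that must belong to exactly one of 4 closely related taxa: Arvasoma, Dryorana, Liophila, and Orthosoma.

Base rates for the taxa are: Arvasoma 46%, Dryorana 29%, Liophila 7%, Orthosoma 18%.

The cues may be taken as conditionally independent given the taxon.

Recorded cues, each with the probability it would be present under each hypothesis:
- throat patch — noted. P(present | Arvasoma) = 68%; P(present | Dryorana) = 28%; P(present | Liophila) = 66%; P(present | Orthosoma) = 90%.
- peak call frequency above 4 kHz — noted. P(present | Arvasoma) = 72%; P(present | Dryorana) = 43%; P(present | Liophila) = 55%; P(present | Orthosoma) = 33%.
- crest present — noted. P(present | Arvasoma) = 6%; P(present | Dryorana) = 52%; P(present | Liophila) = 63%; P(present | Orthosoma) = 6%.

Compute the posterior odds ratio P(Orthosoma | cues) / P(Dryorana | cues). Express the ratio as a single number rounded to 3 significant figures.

0.177

Posterior odds equal prior odds times the likelihood ratio; only the two competing hypotheses matter.
  Orthosoma: 0.18 × 0.90 × 0.33 × 0.06 = 0.0032076
  Dryorana: 0.29 × 0.28 × 0.43 × 0.52 = 0.018156
Posterior odds = 0.0032076 / 0.018156 ≈ 0.177.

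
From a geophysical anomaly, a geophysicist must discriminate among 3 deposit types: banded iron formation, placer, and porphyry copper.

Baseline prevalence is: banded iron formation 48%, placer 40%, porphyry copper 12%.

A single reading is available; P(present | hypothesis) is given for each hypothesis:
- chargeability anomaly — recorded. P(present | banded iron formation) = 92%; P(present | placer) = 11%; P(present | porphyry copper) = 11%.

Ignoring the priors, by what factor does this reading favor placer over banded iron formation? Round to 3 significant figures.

0.120

Likelihood of this reading under each hypothesis:
  placer: 0.11
  banded iron formation: 0.92
Bayes factor = 0.11 / 0.92 ≈ 0.120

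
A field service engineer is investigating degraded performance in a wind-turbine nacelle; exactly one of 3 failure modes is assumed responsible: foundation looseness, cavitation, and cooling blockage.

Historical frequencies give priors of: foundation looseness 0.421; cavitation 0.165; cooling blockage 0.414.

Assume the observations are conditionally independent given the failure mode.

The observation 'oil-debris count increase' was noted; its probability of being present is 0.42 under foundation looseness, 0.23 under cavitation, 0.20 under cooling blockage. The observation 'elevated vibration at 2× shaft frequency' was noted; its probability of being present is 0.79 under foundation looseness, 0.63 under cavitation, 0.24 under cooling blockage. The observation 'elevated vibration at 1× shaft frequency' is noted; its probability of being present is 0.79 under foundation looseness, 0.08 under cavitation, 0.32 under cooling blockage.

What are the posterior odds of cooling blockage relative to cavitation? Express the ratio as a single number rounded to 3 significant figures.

3.32

Posterior odds equal prior odds times the likelihood ratio; only the two competing hypotheses matter.
  cooling blockage: 0.414 × 0.20 × 0.24 × 0.32 = 0.006359
  cavitation: 0.165 × 0.23 × 0.63 × 0.08 = 0.0019127
Odds(cooling blockage : cavitation) = 0.006359 / 0.0019127 ≈ 3.32.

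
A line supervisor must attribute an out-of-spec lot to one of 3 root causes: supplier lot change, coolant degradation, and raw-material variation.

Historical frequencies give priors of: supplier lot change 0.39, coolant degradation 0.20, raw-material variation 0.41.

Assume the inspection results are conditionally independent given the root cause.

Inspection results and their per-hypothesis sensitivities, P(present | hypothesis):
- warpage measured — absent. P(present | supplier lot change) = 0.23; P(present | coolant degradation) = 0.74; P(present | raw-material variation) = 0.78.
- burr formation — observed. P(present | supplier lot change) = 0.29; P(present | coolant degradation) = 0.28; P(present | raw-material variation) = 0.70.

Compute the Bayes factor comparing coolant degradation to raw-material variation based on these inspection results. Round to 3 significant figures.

0.473

Joint likelihood of the inspection result pattern under each hypothesis (using 1 − P(present | H) for each absent inspection result):
  coolant degradation: (1 − 0.74) × 0.28 = 0.0728
  raw-material variation: (1 − 0.78) × 0.70 = 0.154
Bayes factor = 0.0728 / 0.154 ≈ 0.473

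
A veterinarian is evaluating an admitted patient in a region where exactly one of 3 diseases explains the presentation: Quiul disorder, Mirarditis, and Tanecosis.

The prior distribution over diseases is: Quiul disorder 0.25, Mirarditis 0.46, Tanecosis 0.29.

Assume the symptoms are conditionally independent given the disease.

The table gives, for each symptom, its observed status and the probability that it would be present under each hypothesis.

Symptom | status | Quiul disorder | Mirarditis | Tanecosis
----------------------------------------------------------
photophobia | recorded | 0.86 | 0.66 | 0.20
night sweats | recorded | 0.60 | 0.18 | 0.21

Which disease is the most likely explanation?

Quiul disorder

By Bayes' rule with conditional independence, the unnormalized weight for each hypothesis is prior × ∏ likelihoods:
  Quiul disorder: 0.25 × 0.86 × 0.60 = 0.129
  Mirarditis: 0.46 × 0.66 × 0.18 = 0.054648
  Tanecosis: 0.29 × 0.20 × 0.21 = 0.01218
Normalizing constant Z = 0.129 + 0.054648 + 0.01218 = 0.19583.
P(Quiul disorder | evidence) ≈ 0.129 / 0.19583 ≈ 0.659
P(Mirarditis | evidence) ≈ 0.054648 / 0.19583 ≈ 0.279
P(Tanecosis | evidence) ≈ 0.01218 / 0.19583 ≈ 0.062
The largest is 0.659, so Quiul disorder is most probable.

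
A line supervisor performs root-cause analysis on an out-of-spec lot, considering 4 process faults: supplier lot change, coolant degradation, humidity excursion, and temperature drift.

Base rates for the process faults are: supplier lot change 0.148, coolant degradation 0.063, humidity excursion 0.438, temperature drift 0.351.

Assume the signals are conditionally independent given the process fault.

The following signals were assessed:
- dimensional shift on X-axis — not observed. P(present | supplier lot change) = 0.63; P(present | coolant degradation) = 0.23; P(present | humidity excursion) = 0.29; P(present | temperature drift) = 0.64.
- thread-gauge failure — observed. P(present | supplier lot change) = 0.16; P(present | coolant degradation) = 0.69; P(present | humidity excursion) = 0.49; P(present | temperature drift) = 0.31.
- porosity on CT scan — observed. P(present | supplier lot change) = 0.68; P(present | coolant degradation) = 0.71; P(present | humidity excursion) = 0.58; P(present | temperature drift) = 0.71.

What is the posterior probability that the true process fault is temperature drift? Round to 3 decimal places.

0.191

By Bayes' rule with conditional independence, the unnormalized weight for each hypothesis is prior × ∏ likelihoods (using 1 − P(present | H) for each absent signal):
  supplier lot change: 0.148 × (1 − 0.63) × 0.16 × 0.68 = 0.0059579
  coolant degradation: 0.063 × (1 − 0.23) × 0.69 × 0.71 = 0.023765
  humidity excursion: 0.438 × (1 − 0.29) × 0.49 × 0.58 = 0.088381
  temperature drift: 0.351 × (1 − 0.64) × 0.31 × 0.71 = 0.027812
Normalizing constant Z = 0.0059579 + 0.023765 + 0.088381 + 0.027812 = 0.14592.
P(temperature drift | evidence) = 0.027812 / 0.14592 ≈ 0.191.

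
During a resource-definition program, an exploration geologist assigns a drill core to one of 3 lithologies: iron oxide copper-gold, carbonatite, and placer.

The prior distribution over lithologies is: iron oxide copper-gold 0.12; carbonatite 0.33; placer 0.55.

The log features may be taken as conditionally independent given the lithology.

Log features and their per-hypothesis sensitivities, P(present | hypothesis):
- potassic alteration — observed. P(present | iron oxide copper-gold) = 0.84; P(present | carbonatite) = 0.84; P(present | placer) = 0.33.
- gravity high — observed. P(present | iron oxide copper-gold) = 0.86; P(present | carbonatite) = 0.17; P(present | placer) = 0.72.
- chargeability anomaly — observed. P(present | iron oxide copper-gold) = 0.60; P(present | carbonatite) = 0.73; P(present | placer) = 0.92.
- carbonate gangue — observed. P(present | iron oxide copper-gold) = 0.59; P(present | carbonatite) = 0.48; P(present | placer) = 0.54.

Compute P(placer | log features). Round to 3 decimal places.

0.579

For each hypothesis, the unnormalized posterior weight is prior × product of the log feature likelihoods:
  iron oxide copper-gold: 0.12 × 0.84 × 0.86 × 0.60 × 0.59 = 0.030688
  carbonatite: 0.33 × 0.84 × 0.17 × 0.73 × 0.48 = 0.016512
  placer: 0.55 × 0.33 × 0.72 × 0.92 × 0.54 = 0.064922
The unnormalized weights sum to 0.11212.
P(placer | evidence) = 0.064922 / 0.11212 ≈ 0.579.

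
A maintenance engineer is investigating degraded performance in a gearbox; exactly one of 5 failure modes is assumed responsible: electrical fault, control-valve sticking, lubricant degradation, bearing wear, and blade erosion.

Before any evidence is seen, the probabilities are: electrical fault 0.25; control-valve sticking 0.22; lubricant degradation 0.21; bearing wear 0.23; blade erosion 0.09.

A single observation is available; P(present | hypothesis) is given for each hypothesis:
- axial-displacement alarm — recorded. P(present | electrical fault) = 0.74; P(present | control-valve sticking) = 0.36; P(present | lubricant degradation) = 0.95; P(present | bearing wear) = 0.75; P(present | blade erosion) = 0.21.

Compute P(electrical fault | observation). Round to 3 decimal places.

By Bayes' rule, the unnormalized weight for each hypothesis is prior × likelihood:
  electrical fault: 0.25 × 0.74 = 0.185
  control-valve sticking: 0.22 × 0.36 = 0.0792
  lubricant degradation: 0.21 × 0.95 = 0.1995
  bearing wear: 0.23 × 0.75 = 0.1725
  blade erosion: 0.09 × 0.21 = 0.0189
The unnormalized weights sum to 0.6551.
P(electrical fault | evidence) = 0.185 / 0.6551 ≈ 0.282.

0.282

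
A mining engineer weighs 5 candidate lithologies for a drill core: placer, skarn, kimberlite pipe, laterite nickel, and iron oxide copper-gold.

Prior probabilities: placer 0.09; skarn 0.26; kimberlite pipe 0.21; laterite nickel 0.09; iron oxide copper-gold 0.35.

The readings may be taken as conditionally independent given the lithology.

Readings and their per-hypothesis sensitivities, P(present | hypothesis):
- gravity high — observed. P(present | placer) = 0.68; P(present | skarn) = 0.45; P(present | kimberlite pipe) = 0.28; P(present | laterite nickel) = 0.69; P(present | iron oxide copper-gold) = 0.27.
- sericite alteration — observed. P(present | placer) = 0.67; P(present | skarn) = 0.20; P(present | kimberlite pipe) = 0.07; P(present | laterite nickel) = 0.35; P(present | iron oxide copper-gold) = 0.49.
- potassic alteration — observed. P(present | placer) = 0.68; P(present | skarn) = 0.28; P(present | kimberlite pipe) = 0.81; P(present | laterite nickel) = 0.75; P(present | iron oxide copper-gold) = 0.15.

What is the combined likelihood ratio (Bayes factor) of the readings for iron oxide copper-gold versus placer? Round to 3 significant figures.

Take the product of per-reading likelihoods under each hypothesis, then divide.
  iron oxide copper-gold: 0.27 × 0.49 × 0.15 = 0.019845
  placer: 0.68 × 0.67 × 0.68 = 0.30981
Bayes factor = 0.019845 / 0.30981 ≈ 0.0641

0.0641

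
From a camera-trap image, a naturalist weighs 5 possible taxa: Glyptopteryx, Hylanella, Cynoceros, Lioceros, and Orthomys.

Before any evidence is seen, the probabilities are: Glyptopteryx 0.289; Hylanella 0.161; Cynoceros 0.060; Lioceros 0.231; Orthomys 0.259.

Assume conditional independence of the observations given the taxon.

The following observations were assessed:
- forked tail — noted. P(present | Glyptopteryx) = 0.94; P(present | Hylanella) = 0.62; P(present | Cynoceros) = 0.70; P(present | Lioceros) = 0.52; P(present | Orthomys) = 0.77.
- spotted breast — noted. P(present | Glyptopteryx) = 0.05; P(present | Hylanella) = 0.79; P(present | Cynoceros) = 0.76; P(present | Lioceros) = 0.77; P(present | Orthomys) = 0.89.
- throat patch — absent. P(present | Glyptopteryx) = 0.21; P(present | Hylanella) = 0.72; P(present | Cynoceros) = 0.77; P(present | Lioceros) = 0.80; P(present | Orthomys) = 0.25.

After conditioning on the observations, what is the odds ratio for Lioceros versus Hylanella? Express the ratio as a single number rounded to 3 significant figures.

Posterior odds equal prior odds times the likelihood ratio; only the two competing hypotheses matter (using 1 − P(present | H) for each absent observation).
  Lioceros: 0.231 × 0.52 × 0.77 × (1 − 0.80) = 0.018498
  Hylanella: 0.161 × 0.62 × 0.79 × (1 − 0.72) = 0.02208
Odds(Lioceros : Hylanella) = 0.018498 / 0.02208 ≈ 0.838.

0.838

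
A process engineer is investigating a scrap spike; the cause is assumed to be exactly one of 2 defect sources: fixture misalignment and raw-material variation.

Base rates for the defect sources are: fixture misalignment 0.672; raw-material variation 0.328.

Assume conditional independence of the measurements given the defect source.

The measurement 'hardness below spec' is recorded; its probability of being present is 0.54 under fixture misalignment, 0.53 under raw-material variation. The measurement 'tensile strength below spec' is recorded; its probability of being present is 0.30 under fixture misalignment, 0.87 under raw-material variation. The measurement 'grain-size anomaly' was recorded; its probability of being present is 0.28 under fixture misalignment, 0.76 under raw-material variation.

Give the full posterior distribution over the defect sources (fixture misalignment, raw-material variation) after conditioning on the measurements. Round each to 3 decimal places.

0.210, 0.790

By Bayes' rule with conditional independence, the unnormalized weight for each hypothesis is prior × ∏ likelihoods:
  fixture misalignment: 0.672 × 0.54 × 0.30 × 0.28 = 0.030482
  raw-material variation: 0.328 × 0.53 × 0.87 × 0.76 = 0.11494
Normalizing constant Z = 0.030482 + 0.11494 = 0.14542.
P(fixture misalignment | evidence) = 0.030482 / 0.14542 ≈ 0.210
P(raw-material variation | evidence) = 0.11494 / 0.14542 ≈ 0.790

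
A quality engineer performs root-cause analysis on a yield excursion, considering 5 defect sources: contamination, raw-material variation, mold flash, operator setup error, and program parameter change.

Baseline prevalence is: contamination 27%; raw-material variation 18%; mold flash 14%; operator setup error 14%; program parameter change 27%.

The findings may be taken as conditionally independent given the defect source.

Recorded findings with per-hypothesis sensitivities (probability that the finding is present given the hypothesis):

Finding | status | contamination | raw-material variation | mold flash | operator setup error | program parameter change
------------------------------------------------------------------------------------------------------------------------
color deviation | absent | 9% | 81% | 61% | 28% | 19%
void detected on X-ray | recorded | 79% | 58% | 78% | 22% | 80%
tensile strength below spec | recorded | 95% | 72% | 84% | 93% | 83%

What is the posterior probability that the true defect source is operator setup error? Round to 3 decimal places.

By Bayes' rule with conditional independence, the unnormalized weight for each hypothesis is prior × ∏ likelihoods (using 1 − P(present | H) for each absent finding):
  contamination: 0.27 × (1 − 0.09) × 0.79 × 0.95 = 0.1844
  raw-material variation: 0.18 × (1 − 0.81) × 0.58 × 0.72 = 0.014282
  mold flash: 0.14 × (1 − 0.61) × 0.78 × 0.84 = 0.035774
  operator setup error: 0.14 × (1 − 0.28) × 0.22 × 0.93 = 0.020624
  program parameter change: 0.27 × (1 − 0.19) × 0.80 × 0.83 = 0.14522
Normalizing constant Z = 0.1844 + 0.014282 + 0.035774 + 0.020624 + 0.14522 = 0.40029.
P(operator setup error | evidence) = 0.020624 / 0.40029 ≈ 0.052.

0.052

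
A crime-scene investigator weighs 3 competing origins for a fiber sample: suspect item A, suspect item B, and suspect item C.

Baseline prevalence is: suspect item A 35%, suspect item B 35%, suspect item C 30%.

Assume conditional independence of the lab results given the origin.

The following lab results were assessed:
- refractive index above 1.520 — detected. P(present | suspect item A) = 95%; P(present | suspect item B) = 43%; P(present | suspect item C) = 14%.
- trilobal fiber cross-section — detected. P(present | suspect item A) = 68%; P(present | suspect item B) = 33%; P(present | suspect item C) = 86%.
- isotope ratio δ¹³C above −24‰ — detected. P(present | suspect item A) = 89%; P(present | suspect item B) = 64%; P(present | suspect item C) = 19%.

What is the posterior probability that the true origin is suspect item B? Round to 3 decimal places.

0.133

By Bayes' rule with conditional independence, the unnormalized weight for each hypothesis is prior × ∏ likelihoods:
  suspect item A: 0.35 × 0.95 × 0.68 × 0.89 = 0.20123
  suspect item B: 0.35 × 0.43 × 0.33 × 0.64 = 0.031786
  suspect item C: 0.30 × 0.14 × 0.86 × 0.19 = 0.0068628
Marginal likelihood of the evidence = 0.23988.
P(suspect item B | evidence) = 0.031786 / 0.23988 ≈ 0.133.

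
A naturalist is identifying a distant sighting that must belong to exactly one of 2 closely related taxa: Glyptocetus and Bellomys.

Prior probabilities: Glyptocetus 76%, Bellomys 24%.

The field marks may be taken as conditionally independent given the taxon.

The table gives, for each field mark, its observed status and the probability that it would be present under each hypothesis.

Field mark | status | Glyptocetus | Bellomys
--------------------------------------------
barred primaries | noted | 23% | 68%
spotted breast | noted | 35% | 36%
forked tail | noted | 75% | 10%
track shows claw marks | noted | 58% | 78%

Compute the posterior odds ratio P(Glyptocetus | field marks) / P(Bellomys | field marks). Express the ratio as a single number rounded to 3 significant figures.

Unnormalized posterior weight (prior times the field mark likelihoods) for each of the two hypotheses:
  Glyptocetus: 0.76 × 0.23 × 0.35 × 0.75 × 0.58 = 0.026613
  Bellomys: 0.24 × 0.68 × 0.36 × 0.10 × 0.78 = 0.0045827
Odds(Glyptocetus : Bellomys) = 0.026613 / 0.0045827 ≈ 5.81.

5.81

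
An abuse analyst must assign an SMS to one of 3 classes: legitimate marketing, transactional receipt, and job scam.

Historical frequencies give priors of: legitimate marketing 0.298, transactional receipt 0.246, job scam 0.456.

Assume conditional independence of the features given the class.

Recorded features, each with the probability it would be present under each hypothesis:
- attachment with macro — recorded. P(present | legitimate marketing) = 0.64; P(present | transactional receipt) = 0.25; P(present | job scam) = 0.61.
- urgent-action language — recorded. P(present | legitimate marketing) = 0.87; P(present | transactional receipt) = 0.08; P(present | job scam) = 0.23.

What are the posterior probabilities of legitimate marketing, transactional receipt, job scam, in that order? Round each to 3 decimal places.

0.707, 0.021, 0.272

By Bayes' rule with conditional independence, the unnormalized weight for each hypothesis is prior × ∏ likelihoods:
  legitimate marketing: 0.298 × 0.64 × 0.87 = 0.16593
  transactional receipt: 0.246 × 0.25 × 0.08 = 0.00492
  job scam: 0.456 × 0.61 × 0.23 = 0.063977
Marginal likelihood of the evidence = 0.23482.
P(legitimate marketing | evidence) = 0.16593 / 0.23482 ≈ 0.707
P(transactional receipt | evidence) = 0.00492 / 0.23482 ≈ 0.021
P(job scam | evidence) = 0.063977 / 0.23482 ≈ 0.272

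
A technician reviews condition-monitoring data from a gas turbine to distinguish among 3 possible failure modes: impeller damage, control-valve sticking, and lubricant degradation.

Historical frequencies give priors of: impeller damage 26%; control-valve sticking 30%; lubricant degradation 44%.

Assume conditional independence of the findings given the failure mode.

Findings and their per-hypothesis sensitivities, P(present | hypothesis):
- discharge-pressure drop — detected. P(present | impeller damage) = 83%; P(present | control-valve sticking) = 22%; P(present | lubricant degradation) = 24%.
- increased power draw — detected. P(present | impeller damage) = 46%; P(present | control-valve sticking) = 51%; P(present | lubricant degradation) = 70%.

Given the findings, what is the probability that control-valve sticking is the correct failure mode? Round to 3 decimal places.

By Bayes' rule with conditional independence, the unnormalized weight for each hypothesis is prior × ∏ likelihoods:
  impeller damage: 0.26 × 0.83 × 0.46 = 0.099268
  control-valve sticking: 0.30 × 0.22 × 0.51 = 0.03366
  lubricant degradation: 0.44 × 0.24 × 0.70 = 0.07392
The unnormalized weights sum to 0.20685.
P(control-valve sticking | evidence) = 0.03366 / 0.20685 ≈ 0.163.

0.163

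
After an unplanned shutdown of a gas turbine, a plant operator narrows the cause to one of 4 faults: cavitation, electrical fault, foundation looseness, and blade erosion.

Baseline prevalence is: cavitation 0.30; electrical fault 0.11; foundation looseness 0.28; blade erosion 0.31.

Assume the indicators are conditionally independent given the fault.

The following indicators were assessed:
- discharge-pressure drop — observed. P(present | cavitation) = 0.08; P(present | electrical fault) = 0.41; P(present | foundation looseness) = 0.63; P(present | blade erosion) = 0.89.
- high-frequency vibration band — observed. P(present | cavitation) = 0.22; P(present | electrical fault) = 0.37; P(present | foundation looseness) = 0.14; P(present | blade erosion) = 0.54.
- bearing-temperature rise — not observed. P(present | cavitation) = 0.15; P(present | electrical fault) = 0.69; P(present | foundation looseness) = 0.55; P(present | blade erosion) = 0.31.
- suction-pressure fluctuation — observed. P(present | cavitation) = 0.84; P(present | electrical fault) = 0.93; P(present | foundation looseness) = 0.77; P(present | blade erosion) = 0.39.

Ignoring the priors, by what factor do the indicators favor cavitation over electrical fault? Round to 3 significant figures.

0.287

Take the product of per-indicator likelihoods under each hypothesis (using 1 − P(present | H) for each absent indicator), then divide.
  cavitation: 0.08 × 0.22 × (1 − 0.15) × 0.84 = 0.012566
  electrical fault: 0.41 × 0.37 × (1 − 0.69) × 0.93 = 0.043735
Bayes factor = 0.012566 / 0.043735 ≈ 0.287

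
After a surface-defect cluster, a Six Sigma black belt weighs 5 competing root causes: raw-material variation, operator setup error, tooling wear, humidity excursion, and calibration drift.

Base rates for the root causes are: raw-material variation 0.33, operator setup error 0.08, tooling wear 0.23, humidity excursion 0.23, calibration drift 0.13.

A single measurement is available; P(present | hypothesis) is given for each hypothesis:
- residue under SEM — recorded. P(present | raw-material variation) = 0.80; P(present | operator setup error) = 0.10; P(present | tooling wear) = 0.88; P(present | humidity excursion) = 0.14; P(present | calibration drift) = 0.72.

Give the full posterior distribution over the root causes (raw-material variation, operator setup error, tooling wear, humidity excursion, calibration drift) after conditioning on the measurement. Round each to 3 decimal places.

0.440, 0.013, 0.337, 0.054, 0.156

By Bayes' rule, the unnormalized weight for each hypothesis is prior × likelihood:
  raw-material variation: 0.33 × 0.80 = 0.264
  operator setup error: 0.08 × 0.10 = 0.008
  tooling wear: 0.23 × 0.88 = 0.2024
  humidity excursion: 0.23 × 0.14 = 0.0322
  calibration drift: 0.13 × 0.72 = 0.0936
The unnormalized weights sum to 0.6002.
P(raw-material variation | evidence) = 0.264 / 0.6002 ≈ 0.440
P(operator setup error | evidence) = 0.008 / 0.6002 ≈ 0.013
P(tooling wear | evidence) = 0.2024 / 0.6002 ≈ 0.337
P(humidity excursion | evidence) = 0.0322 / 0.6002 ≈ 0.054
P(calibration drift | evidence) = 0.0936 / 0.6002 ≈ 0.156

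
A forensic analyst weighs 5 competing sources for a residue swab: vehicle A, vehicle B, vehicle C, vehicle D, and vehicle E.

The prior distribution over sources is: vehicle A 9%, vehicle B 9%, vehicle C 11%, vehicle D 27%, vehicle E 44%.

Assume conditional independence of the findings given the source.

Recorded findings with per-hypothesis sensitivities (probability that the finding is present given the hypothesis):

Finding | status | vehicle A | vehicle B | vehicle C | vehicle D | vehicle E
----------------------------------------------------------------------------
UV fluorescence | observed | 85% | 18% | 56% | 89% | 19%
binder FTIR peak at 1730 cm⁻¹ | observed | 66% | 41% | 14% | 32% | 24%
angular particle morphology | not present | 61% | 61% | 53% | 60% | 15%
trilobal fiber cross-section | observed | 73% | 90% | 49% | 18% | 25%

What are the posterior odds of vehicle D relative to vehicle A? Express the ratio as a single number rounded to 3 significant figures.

0.385

The normalizing constant cancels in an odds ratio, so compute prior × likelihood for the two hypotheses only (using 1 − P(present | H) for each absent finding):
  vehicle D: 0.27 × 0.89 × 0.32 × (1 − 0.60) × 0.18 = 0.0055365
  vehicle A: 0.09 × 0.85 × 0.66 × (1 − 0.61) × 0.73 = 0.014375
Odds(vehicle D : vehicle A) = 0.0055365 / 0.014375 ≈ 0.385.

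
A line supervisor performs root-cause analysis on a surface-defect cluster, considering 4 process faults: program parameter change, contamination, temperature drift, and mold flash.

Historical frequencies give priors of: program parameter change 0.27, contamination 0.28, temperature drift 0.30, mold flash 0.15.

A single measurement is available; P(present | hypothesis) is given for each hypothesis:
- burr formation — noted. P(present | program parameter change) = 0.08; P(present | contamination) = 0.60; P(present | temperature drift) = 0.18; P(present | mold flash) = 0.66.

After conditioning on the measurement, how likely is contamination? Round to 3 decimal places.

By Bayes' rule, the unnormalized weight for each hypothesis is prior × likelihood:
  program parameter change: 0.27 × 0.08 = 0.0216
  contamination: 0.28 × 0.60 = 0.168
  temperature drift: 0.30 × 0.18 = 0.054
  mold flash: 0.15 × 0.66 = 0.099
Marginal likelihood of the evidence = 0.3426.
P(contamination | evidence) = 0.168 / 0.3426 ≈ 0.490.

0.490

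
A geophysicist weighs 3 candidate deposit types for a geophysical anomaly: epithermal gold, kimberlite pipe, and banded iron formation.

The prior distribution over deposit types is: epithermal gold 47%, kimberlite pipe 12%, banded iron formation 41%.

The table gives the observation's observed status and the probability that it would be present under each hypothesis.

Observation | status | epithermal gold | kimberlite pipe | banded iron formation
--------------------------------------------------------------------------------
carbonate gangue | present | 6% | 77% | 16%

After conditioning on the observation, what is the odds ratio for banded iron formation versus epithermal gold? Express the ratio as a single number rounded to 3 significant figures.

2.33

The normalizing constant cancels in an odds ratio, so compute prior × likelihood for the two hypotheses only:
  banded iron formation: 0.41 × 0.16 = 0.0656
  epithermal gold: 0.47 × 0.06 = 0.0282
Posterior odds = 0.0656 / 0.0282 ≈ 2.33.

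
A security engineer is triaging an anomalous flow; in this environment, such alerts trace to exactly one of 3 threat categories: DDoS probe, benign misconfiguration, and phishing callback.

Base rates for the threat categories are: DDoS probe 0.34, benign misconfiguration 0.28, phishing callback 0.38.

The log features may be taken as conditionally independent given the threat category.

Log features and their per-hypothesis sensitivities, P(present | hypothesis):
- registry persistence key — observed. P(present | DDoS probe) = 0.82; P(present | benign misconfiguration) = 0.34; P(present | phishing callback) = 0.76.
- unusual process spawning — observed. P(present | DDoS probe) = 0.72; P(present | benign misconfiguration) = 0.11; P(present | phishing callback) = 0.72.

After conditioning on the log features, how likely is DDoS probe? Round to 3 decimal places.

Multiply each prior by the joint likelihood of the log feature pattern:
  DDoS probe: 0.34 × 0.82 × 0.72 = 0.20074
  benign misconfiguration: 0.28 × 0.34 × 0.11 = 0.010472
  phishing callback: 0.38 × 0.76 × 0.72 = 0.20794
Normalizing constant Z = 0.20074 + 0.010472 + 0.20794 = 0.41914.
P(DDoS probe | evidence) = 0.20074 / 0.41914 ≈ 0.479.

0.479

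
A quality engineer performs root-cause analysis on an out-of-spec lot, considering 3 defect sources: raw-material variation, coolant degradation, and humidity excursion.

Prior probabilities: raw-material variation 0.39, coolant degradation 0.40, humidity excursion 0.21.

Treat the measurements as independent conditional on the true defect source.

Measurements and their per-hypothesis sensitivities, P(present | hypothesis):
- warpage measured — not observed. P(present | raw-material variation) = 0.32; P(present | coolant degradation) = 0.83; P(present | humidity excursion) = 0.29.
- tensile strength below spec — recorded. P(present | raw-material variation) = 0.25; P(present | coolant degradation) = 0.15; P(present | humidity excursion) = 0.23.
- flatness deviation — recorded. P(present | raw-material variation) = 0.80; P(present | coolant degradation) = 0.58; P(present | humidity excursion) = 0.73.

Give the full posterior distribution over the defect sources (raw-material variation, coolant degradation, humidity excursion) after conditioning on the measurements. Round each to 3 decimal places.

0.632, 0.070, 0.298

For each hypothesis, the unnormalized posterior weight is prior × product of the measurement likelihoods (using 1 − P(present | H) for each absent measurement):
  raw-material variation: 0.39 × (1 − 0.32) × 0.25 × 0.80 = 0.05304
  coolant degradation: 0.40 × (1 − 0.83) × 0.15 × 0.58 = 0.005916
  humidity excursion: 0.21 × (1 − 0.29) × 0.23 × 0.73 = 0.025034
Normalizing constant Z = 0.05304 + 0.005916 + 0.025034 = 0.08399.
P(raw-material variation | evidence) = 0.05304 / 0.08399 ≈ 0.632
P(coolant degradation | evidence) = 0.005916 / 0.08399 ≈ 0.070
P(humidity excursion | evidence) = 0.025034 / 0.08399 ≈ 0.298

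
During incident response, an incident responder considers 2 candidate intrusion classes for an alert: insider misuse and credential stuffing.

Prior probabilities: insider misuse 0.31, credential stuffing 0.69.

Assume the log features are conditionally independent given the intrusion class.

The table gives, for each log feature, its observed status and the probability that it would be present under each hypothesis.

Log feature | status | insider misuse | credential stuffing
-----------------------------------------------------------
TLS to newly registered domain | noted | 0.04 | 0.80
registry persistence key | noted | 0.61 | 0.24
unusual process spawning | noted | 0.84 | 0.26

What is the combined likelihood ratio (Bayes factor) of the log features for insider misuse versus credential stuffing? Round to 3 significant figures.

0.411

Joint likelihood of the log feature pattern under each hypothesis:
  insider misuse: 0.04 × 0.61 × 0.84 = 0.020496
  credential stuffing: 0.80 × 0.24 × 0.26 = 0.04992
Bayes factor = 0.020496 / 0.04992 ≈ 0.411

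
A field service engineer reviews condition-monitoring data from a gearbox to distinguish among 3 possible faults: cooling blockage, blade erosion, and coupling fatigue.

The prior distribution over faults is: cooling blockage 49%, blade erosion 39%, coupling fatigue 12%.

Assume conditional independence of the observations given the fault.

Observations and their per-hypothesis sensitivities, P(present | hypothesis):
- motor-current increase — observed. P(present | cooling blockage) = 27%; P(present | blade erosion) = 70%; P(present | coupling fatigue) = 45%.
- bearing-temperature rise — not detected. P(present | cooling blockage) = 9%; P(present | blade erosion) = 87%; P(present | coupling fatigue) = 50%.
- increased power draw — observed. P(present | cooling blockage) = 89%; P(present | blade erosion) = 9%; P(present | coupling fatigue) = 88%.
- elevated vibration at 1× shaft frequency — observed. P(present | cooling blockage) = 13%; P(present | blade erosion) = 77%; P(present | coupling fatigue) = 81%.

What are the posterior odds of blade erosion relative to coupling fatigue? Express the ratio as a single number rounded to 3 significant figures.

The normalizing constant cancels in an odds ratio, so compute prior × likelihood for the two hypotheses only (using 1 − P(present | H) for each absent observation):
  blade erosion: 0.39 × 0.70 × (1 − 0.87) × 0.09 × 0.77 = 0.0024595
  coupling fatigue: 0.12 × 0.45 × (1 − 0.50) × 0.88 × 0.81 = 0.019246
Posterior odds = 0.0024595 / 0.019246 ≈ 0.128.

0.128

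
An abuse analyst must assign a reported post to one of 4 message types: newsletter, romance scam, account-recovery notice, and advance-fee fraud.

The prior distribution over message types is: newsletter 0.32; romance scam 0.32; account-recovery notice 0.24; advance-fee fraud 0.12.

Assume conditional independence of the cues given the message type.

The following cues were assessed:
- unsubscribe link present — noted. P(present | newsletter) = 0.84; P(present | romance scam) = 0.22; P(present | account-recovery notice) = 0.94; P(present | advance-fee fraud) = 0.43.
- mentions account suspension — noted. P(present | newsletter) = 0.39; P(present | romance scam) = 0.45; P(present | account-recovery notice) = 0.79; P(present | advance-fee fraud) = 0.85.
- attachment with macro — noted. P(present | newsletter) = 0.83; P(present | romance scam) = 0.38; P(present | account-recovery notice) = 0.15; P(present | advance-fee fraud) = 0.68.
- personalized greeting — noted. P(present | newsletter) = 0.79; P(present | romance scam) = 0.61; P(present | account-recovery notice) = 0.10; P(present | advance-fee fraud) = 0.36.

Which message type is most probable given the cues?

Multiply each prior by the joint likelihood of the cue pattern:
  newsletter: 0.32 × 0.84 × 0.39 × 0.83 × 0.79 = 0.068738
  romance scam: 0.32 × 0.22 × 0.45 × 0.38 × 0.61 = 0.0073434
  account-recovery notice: 0.24 × 0.94 × 0.79 × 0.15 × 0.10 = 0.0026734
  advance-fee fraud: 0.12 × 0.43 × 0.85 × 0.68 × 0.36 = 0.010737
The unnormalized weights sum to 0.089492.
P(newsletter | evidence) ≈ 0.068738 / 0.089492 ≈ 0.768
P(romance scam | evidence) ≈ 0.0073434 / 0.089492 ≈ 0.082
P(account-recovery notice | evidence) ≈ 0.0026734 / 0.089492 ≈ 0.030
P(advance-fee fraud | evidence) ≈ 0.010737 / 0.089492 ≈ 0.120
The largest is 0.768, so newsletter is most probable.

newsletter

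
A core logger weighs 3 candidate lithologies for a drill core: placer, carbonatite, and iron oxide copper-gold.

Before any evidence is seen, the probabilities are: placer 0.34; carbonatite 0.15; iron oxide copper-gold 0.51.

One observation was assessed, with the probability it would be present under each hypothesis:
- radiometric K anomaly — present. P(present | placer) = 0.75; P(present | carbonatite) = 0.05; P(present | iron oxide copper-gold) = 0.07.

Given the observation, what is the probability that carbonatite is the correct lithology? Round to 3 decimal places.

0.025

By Bayes' rule, the unnormalized weight for each hypothesis is prior × likelihood:
  placer: 0.34 × 0.75 = 0.255
  carbonatite: 0.15 × 0.05 = 0.0075
  iron oxide copper-gold: 0.51 × 0.07 = 0.0357
The unnormalized weights sum to 0.2982.
P(carbonatite | evidence) = 0.0075 / 0.2982 ≈ 0.025.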